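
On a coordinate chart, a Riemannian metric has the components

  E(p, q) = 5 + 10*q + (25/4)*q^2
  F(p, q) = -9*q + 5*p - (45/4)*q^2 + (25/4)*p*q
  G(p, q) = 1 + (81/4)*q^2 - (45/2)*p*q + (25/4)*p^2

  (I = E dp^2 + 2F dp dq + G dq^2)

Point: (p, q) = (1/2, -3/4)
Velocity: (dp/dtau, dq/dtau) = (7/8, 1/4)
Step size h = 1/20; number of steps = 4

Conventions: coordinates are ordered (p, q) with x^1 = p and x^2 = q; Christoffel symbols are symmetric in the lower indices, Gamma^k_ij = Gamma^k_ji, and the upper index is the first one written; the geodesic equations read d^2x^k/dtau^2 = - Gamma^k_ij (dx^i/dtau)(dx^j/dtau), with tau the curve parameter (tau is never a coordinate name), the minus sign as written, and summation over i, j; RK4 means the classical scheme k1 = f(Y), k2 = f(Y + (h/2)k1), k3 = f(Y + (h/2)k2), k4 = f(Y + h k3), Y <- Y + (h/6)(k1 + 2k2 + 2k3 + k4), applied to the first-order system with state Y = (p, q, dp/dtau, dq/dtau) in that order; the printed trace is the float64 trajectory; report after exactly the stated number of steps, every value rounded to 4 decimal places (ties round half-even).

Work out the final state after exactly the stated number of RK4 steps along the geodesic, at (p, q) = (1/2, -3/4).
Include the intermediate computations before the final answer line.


f(Y) = (dp/dtau, dq/dtau, -Gamma^p_ij Y'^i Y'^j, -Gamma^q_ij Y'^i Y'^j) with the Gammas evaluated at the stage position; h = 0.050000; intermediate values shown to 6 dp
step 0: p = 0.5000, q = -0.7500, dp/dtau = 0.8750, dq/dtau = 0.2500
step 1:
  k1: at (p, q) = (0.500000, -0.750000), (dp/dtau, dq/dtau) = (0.875000, 0.250000); Gamma_ppp = 0.000000, Gamma_ppq = 0.013947, Gamma_pqq = -0.025105, Gamma_qpp = 0.000000, Gamma_qpq = 0.516039, Gamma_qqq = -0.928870; k1 = (0.875000, 0.250000, -0.004533, -0.167713)
  k2: at (p, q) = (0.521875, -0.743750), (dp/dtau, dq/dtau) = (0.874887, 0.245807); Gamma_ppp = 0.000000, Gamma_ppq = 0.015517, Gamma_pqq = -0.027930, Gamma_qpp = 0.000000, Gamma_qpq = 0.513263, Gamma_qqq = -0.923874; k2 = (0.874887, 0.245807, -0.004986, -0.164936)
  k3: at (p, q) = (0.521872, -0.743855), (dp/dtau, dq/dtau) = (0.874875, 0.245877); Gamma_ppp = 0.000000, Gamma_ppq = 0.015485, Gamma_pqq = -0.027873, Gamma_qpp = 0.000000, Gamma_qpq = 0.513218, Gamma_qqq = -0.923793; k3 = (0.874875, 0.245877, -0.004977, -0.164950)
  k4: at (p, q) = (0.543744, -0.737706), (dp/dtau, dq/dtau) = (0.874751, 0.241753); Gamma_ppp = 0.000000, Gamma_ppq = 0.016989, Gamma_pqq = -0.030579, Gamma_qpp = 0.000000, Gamma_qpq = 0.510419, Gamma_qqq = -0.918754; k4 = (0.874751, 0.241753, -0.005398, -0.162184)
  Y <- Y + (h/6)(k1 + 2k2 + 2k3 + k4): p = 0.5437, q = -0.7377, dp/dtau = 0.8748, dq/dtau = 0.2418
step 2:
  k1: at (p, q) = (0.543744, -0.737707), (dp/dtau, dq/dtau) = (0.874751, 0.241753); Gamma_ppp = 0.000000, Gamma_ppq = 0.016988, Gamma_pqq = -0.030579, Gamma_qpp = 0.000000, Gamma_qpq = 0.510418, Gamma_qqq = -0.918753; k1 = (0.874751, 0.241753, -0.005398, -0.162184)
  k2: at (p, q) = (0.565613, -0.731664), (dp/dtau, dq/dtau) = (0.874616, 0.237698); Gamma_ppp = 0.000000, Gamma_ppq = 0.018425, Gamma_pqq = -0.033165, Gamma_qpp = 0.000000, Gamma_qpq = 0.507595, Gamma_qqq = -0.913670; k2 = (0.874616, 0.237698, -0.005787, -0.159430)
  k3: at (p, q) = (0.565609, -0.731765), (dp/dtau, dq/dtau) = (0.874607, 0.237767); Gamma_ppp = 0.000000, Gamma_ppq = 0.018394, Gamma_pqq = -0.033110, Gamma_qpp = 0.000000, Gamma_qpq = 0.507552, Gamma_qqq = -0.913594; k3 = (0.874607, 0.237767, -0.005779, -0.159445)
  k4: at (p, q) = (0.587474, -0.725819), (dp/dtau, dq/dtau) = (0.874462, 0.233780); Gamma_ppp = 0.000000, Gamma_ppq = 0.019768, Gamma_pqq = -0.035583, Gamma_qpp = 0.000000, Gamma_qpq = 0.504711, Gamma_qqq = -0.908479; k4 = (0.874462, 0.233780, -0.006138, -0.156707)
  Y <- Y + (h/6)(k1 + 2k2 + 2k3 + k4): p = 0.5875, q = -0.7258, dp/dtau = 0.8745, dq/dtau = 0.2338
step 3:
  k1: at (p, q) = (0.587474, -0.725820), (dp/dtau, dq/dtau) = (0.874462, 0.233781); Gamma_ppp = 0.000000, Gamma_ppq = 0.019768, Gamma_pqq = -0.035582, Gamma_qpp = 0.000000, Gamma_qpq = 0.504710, Gamma_qqq = -0.908478; k1 = (0.874462, 0.233781, -0.006138, -0.156707)
  k2: at (p, q) = (0.609336, -0.719976), (dp/dtau, dq/dtau) = (0.874309, 0.229863); Gamma_ppp = 0.000000, Gamma_ppq = 0.021078, Gamma_pqq = -0.037941, Gamma_qpp = 0.000000, Gamma_qpq = 0.501849, Gamma_qqq = -0.903329; k2 = (0.874309, 0.229863, -0.006468, -0.153985)
  k3: at (p, q) = (0.609332, -0.720074), (dp/dtau, dq/dtau) = (0.874301, 0.229931); Gamma_ppp = 0.000000, Gamma_ppq = 0.021049, Gamma_pqq = -0.037888, Gamma_qpp = 0.000000, Gamma_qpq = 0.501810, Gamma_qqq = -0.903258; k3 = (0.874301, 0.229931, -0.006460, -0.154003)
  k4: at (p, q) = (0.631189, -0.714324), (dp/dtau, dq/dtau) = (0.874139, 0.226081); Gamma_ppp = 0.000000, Gamma_ppq = 0.022299, Gamma_pqq = -0.040139, Gamma_qpp = 0.000000, Gamma_qpq = 0.498936, Gamma_qqq = -0.898084; k4 = (0.874139, 0.226081, -0.006762, -0.151302)
  Y <- Y + (h/6)(k1 + 2k2 + 2k3 + k4): p = 0.6312, q = -0.7143, dp/dtau = 0.8741, dq/dtau = 0.2261
step 4:
  k1: at (p, q) = (0.631190, -0.714325), (dp/dtau, dq/dtau) = (0.874139, 0.226081); Gamma_ppp = 0.000000, Gamma_ppq = 0.022299, Gamma_pqq = -0.040138, Gamma_qpp = 0.000000, Gamma_qpq = 0.498935, Gamma_qqq = -0.898083; k1 = (0.874139, 0.226081, -0.006762, -0.151302)
  k2: at (p, q) = (0.653043, -0.708673), (dp/dtau, dq/dtau) = (0.873970, 0.222298); Gamma_ppp = 0.000000, Gamma_ppq = 0.023489, Gamma_pqq = -0.042281, Gamma_qpp = 0.000000, Gamma_qpq = 0.496047, Gamma_qqq = -0.892885; k2 = (0.873970, 0.222298, -0.007038, -0.148623)
  k3: at (p, q) = (0.653039, -0.708767), (dp/dtau, dq/dtau) = (0.873963, 0.222365); Gamma_ppp = 0.000000, Gamma_ppq = 0.023461, Gamma_pqq = -0.042230, Gamma_qpp = 0.000000, Gamma_qpq = 0.496010, Gamma_qqq = -0.892818; k3 = (0.873963, 0.222365, -0.007031, -0.148642)
  k4: at (p, q) = (0.674888, -0.703206), (dp/dtau, dq/dtau) = (0.873788, 0.218649); Gamma_ppp = 0.000000, Gamma_ppq = 0.024595, Gamma_pqq = -0.044271, Gamma_qpp = 0.000000, Gamma_qpq = 0.493113, Gamma_qqq = -0.887603; k4 = (0.873788, 0.218649, -0.007281, -0.145987)
  Y <- Y + (h/6)(k1 + 2k2 + 2k3 + k4): p = 0.6749, q = -0.7032, dp/dtau = 0.8738, dq/dtau = 0.2186

Answer: p = 0.6749, q = -0.7032, dp/dtau = 0.8738, dq/dtau = 0.2186


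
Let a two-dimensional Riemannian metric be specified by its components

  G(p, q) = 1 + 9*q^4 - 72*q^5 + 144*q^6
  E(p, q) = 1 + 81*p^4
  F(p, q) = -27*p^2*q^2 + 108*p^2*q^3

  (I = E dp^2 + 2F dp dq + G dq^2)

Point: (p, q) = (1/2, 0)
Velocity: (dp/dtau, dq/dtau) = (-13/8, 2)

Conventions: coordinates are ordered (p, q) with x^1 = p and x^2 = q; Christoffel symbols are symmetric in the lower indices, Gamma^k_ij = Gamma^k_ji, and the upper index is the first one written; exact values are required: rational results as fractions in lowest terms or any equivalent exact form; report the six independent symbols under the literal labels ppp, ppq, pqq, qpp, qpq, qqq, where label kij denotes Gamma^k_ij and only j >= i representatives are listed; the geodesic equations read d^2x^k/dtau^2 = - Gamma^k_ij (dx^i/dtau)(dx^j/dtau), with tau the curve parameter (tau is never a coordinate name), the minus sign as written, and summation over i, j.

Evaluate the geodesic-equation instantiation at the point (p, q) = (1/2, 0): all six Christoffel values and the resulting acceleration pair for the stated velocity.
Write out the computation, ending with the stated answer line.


E = 97/16, F = 0, G = 1 at the point
E_p = 81/2, E_q = 0, F_p = 0, F_q = 0, G_p = 0, G_q = 0
EG - F^2 = 97/16;  g^inv = (16/97) * [[1, 0], [0, 97/16]]
first-kind symbols [ij,l] = (1/2)(d_i g_jl + d_j g_il - d_l g_ij): [pp,p] = E_p/2 = 81/4, [pp,q] = F_p - E_q/2 = 0, [pq,p] = E_q/2 = 0, [pq,q] = G_p/2 = 0, [qq,p] = F_q - G_p/2 = 0, [qq,q] = G_q/2 = 0
Gamma^p_ij = (G*[ij,p] - F*[ij,q])/(EG - F^2), Gamma^q_ij = (E*[ij,q] - F*[ij,p])/(EG - F^2)
Gamma_ppp = 324/97, Gamma_ppq = 0, Gamma_pqq = 0, Gamma_qpp = 0, Gamma_qpq = 0, Gamma_qqq = 0
d^2p/dtau^2 = -(Gamma_ppp*(-13/8)^2 + 2*Gamma_ppq*(-13/8)*(2) + Gamma_pqq*(2)^2) = -13689/1552
d^2q/dtau^2 = -(Gamma_qpp*(-13/8)^2 + 2*Gamma_qpq*(-13/8)*(2) + Gamma_qqq*(2)^2) = 0

Answer: Gamma_ppp = 324/97, Gamma_ppq = 0, Gamma_pqq = 0, Gamma_qpp = 0, Gamma_qpq = 0, Gamma_qqq = 0; accelerations (d^2p/dtau^2, d^2q/dtau^2) = (-13689/1552, 0)


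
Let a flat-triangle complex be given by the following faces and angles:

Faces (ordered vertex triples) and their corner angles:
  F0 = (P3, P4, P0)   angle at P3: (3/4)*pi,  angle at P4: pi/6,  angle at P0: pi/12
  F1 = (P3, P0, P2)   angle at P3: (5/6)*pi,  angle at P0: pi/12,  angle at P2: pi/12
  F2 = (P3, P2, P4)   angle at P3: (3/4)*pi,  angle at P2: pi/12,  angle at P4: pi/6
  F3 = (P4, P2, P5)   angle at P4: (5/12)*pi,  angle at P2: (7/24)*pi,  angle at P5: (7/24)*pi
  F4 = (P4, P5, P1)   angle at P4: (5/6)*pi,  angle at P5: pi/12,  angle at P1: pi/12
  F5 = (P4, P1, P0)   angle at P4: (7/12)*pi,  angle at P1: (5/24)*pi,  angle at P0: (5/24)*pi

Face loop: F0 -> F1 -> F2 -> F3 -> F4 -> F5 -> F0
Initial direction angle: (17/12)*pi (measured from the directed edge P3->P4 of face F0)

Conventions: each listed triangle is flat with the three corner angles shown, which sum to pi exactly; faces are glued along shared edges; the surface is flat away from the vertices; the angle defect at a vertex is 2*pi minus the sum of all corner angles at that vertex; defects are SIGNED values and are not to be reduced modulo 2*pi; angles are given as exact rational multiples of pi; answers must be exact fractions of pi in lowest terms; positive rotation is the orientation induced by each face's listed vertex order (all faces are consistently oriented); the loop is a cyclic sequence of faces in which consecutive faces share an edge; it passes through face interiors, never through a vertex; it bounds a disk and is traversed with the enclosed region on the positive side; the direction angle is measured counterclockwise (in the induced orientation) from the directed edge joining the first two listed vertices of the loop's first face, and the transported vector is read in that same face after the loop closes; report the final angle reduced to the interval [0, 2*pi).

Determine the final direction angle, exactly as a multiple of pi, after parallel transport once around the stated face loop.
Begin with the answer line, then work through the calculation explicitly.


Answer: final direction angle = (11/12)*pi

enclosed vertex P3: corner angles sum to (7/3)*pi, defect = 2*pi - (7/3)*pi = -pi/3
enclosed vertex P4: corner angles sum to (13/6)*pi, defect = 2*pi - (13/6)*pi = -pi/6
adding the enclosed defects to the starting angle (mod 2*pi, induced orientation) gives the holonomy
final angle = (17/12)*pi - pi/2 = (11/12)*pi (mod 2*pi)


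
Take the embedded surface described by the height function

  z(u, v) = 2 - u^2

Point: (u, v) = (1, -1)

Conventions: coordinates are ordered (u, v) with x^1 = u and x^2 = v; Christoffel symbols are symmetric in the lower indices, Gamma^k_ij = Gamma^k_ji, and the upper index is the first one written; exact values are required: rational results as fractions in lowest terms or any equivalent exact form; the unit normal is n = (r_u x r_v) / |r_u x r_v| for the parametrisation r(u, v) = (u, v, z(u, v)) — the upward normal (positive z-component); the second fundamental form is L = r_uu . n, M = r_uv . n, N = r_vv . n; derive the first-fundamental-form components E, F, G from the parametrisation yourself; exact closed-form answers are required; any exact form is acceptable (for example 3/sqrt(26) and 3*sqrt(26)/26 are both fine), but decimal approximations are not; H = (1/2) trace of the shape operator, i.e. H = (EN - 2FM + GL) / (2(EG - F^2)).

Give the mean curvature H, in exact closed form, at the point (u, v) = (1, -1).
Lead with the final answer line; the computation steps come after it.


Answer: H = -sqrt(5)/25

z_u = -2, z_v = 0, z_uu = -2, z_uv = 0, z_vv = 0
E = 5, F = 0, G = 1; answer radicand W^2 = 5
unnormalised second-form numerators: l = -2, m = 0, n = 0; L = l/sqrt(5), and similarly M = m/sqrt(W^2), N = n/sqrt(W^2)
H = (E*n - 2*F*m + G*l) / (2*(EG - F^2)*sqrt(W^2)); E*n - 2*F*m + G*l = -2, EG - F^2 = 5, so H = (-1/5)/sqrt(5)


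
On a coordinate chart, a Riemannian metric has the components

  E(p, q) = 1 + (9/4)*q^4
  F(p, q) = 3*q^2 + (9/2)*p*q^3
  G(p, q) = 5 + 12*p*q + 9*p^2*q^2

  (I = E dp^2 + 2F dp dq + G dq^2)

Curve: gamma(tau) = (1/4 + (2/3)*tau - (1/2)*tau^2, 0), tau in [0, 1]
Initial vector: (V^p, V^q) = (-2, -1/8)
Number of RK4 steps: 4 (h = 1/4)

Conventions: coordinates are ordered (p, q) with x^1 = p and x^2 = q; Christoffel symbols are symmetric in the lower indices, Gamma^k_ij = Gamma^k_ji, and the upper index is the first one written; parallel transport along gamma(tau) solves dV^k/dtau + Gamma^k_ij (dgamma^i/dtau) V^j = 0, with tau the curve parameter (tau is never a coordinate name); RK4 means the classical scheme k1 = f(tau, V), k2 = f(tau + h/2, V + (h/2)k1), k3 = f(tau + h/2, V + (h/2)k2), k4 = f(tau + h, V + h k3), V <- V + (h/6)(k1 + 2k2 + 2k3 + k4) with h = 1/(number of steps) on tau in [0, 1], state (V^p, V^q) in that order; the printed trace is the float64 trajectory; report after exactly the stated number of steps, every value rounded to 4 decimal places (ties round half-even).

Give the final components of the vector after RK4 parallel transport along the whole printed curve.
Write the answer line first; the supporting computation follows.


Answer: V^p = -2.0000, V^q = -0.1250

gamma'(tau) = (2/3 - tau, 0); f(tau, V)^k = -Gamma^k_ij(gamma(tau)) gamma'^i(tau) V^j; h = 1/4; intermediate values shown to 6 dp
curve data and Christoffel symbols at the stage parameters:
  tau = 0.000000: gamma = (0.250000, 0.000000), gamma' = (0.666667, 0.000000); Gamma_ppp = 0.000000, Gamma_ppq = 0.000000, Gamma_pqq = 0.000000, Gamma_qpp = 0.000000, Gamma_qpq = 0.000000, Gamma_qqq = 0.300000
  tau = 0.125000: gamma = (0.325521, 0.000000), gamma' = (0.541667, 0.000000); Gamma_ppp = 0.000000, Gamma_ppq = 0.000000, Gamma_pqq = 0.000000, Gamma_qpp = 0.000000, Gamma_qpq = 0.000000, Gamma_qqq = 0.390625
  tau = 0.250000: gamma = (0.385417, 0.000000), gamma' = (0.416667, 0.000000); Gamma_ppp = 0.000000, Gamma_ppq = 0.000000, Gamma_pqq = 0.000000, Gamma_qpp = 0.000000, Gamma_qpq = 0.000000, Gamma_qqq = 0.462500
  tau = 0.375000: gamma = (0.429688, 0.000000), gamma' = (0.291667, 0.000000); Gamma_ppp = 0.000000, Gamma_ppq = 0.000000, Gamma_pqq = 0.000000, Gamma_qpp = 0.000000, Gamma_qpq = 0.000000, Gamma_qqq = 0.515625
  tau = 0.500000: gamma = (0.458333, 0.000000), gamma' = (0.166667, 0.000000); Gamma_ppp = 0.000000, Gamma_ppq = 0.000000, Gamma_pqq = 0.000000, Gamma_qpp = 0.000000, Gamma_qpq = 0.000000, Gamma_qqq = 0.550000
  tau = 0.625000: gamma = (0.471354, 0.000000), gamma' = (0.041667, 0.000000); Gamma_ppp = 0.000000, Gamma_ppq = 0.000000, Gamma_pqq = 0.000000, Gamma_qpp = 0.000000, Gamma_qpq = 0.000000, Gamma_qqq = 0.565625
  tau = 0.750000: gamma = (0.468750, 0.000000), gamma' = (-0.083333, 0.000000); Gamma_ppp = 0.000000, Gamma_ppq = 0.000000, Gamma_pqq = 0.000000, Gamma_qpp = 0.000000, Gamma_qpq = 0.000000, Gamma_qqq = 0.562500
  tau = 0.875000: gamma = (0.450521, 0.000000), gamma' = (-0.208333, 0.000000); Gamma_ppp = 0.000000, Gamma_ppq = 0.000000, Gamma_pqq = 0.000000, Gamma_qpp = 0.000000, Gamma_qpq = 0.000000, Gamma_qqq = 0.540625
  tau = 1.000000: gamma = (0.416667, 0.000000), gamma' = (-0.333333, 0.000000); Gamma_ppp = 0.000000, Gamma_ppq = 0.000000, Gamma_pqq = 0.000000, Gamma_qpp = 0.000000, Gamma_qpq = 0.000000, Gamma_qqq = 0.500000
step 0: V^p = -2.0000, V^q = -0.1250
step 1: k1 = (0.000000, 0.000000), k2 = (0.000000, 0.000000), k3 = (0.000000, 0.000000), k4 = (0.000000, 0.000000); V <- V + (h/6)(k1 + 2k2 + 2k3 + k4): V^p = -2.0000, V^q = -0.1250
step 2: k1 = (0.000000, 0.000000), k2 = (0.000000, 0.000000), k3 = (0.000000, 0.000000), k4 = (0.000000, 0.000000); V <- V + (h/6)(k1 + 2k2 + 2k3 + k4): V^p = -2.0000, V^q = -0.1250
step 3: k1 = (0.000000, 0.000000), k2 = (0.000000, 0.000000), k3 = (0.000000, 0.000000), k4 = (0.000000, 0.000000); V <- V + (h/6)(k1 + 2k2 + 2k3 + k4): V^p = -2.0000, V^q = -0.1250
step 4: k1 = (0.000000, 0.000000), k2 = (0.000000, 0.000000), k3 = (0.000000, 0.000000), k4 = (0.000000, 0.000000); V <- V + (h/6)(k1 + 2k2 + 2k3 + k4): V^p = -2.0000, V^q = -0.1250


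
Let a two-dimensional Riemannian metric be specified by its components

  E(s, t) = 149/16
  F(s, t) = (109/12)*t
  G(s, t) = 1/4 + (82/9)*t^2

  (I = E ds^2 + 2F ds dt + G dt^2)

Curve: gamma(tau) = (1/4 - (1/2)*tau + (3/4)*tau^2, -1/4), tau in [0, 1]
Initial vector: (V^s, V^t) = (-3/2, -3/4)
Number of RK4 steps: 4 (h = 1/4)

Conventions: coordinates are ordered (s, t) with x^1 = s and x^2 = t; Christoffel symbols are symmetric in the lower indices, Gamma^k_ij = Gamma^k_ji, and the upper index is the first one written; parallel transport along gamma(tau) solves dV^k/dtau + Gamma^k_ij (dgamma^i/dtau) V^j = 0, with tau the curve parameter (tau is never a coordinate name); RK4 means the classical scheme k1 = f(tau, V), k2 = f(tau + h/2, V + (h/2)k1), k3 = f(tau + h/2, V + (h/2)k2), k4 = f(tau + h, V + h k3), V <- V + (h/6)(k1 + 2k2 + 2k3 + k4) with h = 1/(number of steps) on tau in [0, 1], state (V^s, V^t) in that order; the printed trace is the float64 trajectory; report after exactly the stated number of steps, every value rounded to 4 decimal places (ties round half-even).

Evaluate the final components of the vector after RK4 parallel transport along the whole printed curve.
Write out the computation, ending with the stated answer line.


gamma'(tau) = (-1/2 + (3/2)*tau, 0); f(tau, V)^k = -Gamma^k_ij(gamma(tau)) gamma'^i(tau) V^j; h = 1/4; intermediate values shown to 6 dp
curve data and Christoffel symbols at the stage parameters:
  tau = 0.000000: gamma = (0.250000, -0.250000), gamma' = (-0.500000, 0.000000); Gamma_sss = 0.000000, Gamma_sst = 0.000000, Gamma_stt = 0.917734, Gamma_tss = 0.000000, Gamma_tst = 0.000000, Gamma_ttt = -0.236450
  tau = 0.125000: gamma = (0.199219, -0.250000), gamma' = (-0.312500, 0.000000); Gamma_sss = 0.000000, Gamma_sst = 0.000000, Gamma_stt = 0.917734, Gamma_tss = 0.000000, Gamma_tst = 0.000000, Gamma_ttt = -0.236450
  tau = 0.250000: gamma = (0.171875, -0.250000), gamma' = (-0.125000, 0.000000); Gamma_sss = 0.000000, Gamma_sst = 0.000000, Gamma_stt = 0.917734, Gamma_tss = 0.000000, Gamma_tst = 0.000000, Gamma_ttt = -0.236450
  tau = 0.375000: gamma = (0.167969, -0.250000), gamma' = (0.062500, 0.000000); Gamma_sss = 0.000000, Gamma_sst = 0.000000, Gamma_stt = 0.917734, Gamma_tss = 0.000000, Gamma_tst = 0.000000, Gamma_ttt = -0.236450
  tau = 0.500000: gamma = (0.187500, -0.250000), gamma' = (0.250000, 0.000000); Gamma_sss = 0.000000, Gamma_sst = 0.000000, Gamma_stt = 0.917734, Gamma_tss = 0.000000, Gamma_tst = 0.000000, Gamma_ttt = -0.236450
  tau = 0.625000: gamma = (0.230469, -0.250000), gamma' = (0.437500, 0.000000); Gamma_sss = 0.000000, Gamma_sst = 0.000000, Gamma_stt = 0.917734, Gamma_tss = 0.000000, Gamma_tst = 0.000000, Gamma_ttt = -0.236450
  tau = 0.750000: gamma = (0.296875, -0.250000), gamma' = (0.625000, 0.000000); Gamma_sss = 0.000000, Gamma_sst = 0.000000, Gamma_stt = 0.917734, Gamma_tss = 0.000000, Gamma_tst = 0.000000, Gamma_ttt = -0.236450
  tau = 0.875000: gamma = (0.386719, -0.250000), gamma' = (0.812500, 0.000000); Gamma_sss = 0.000000, Gamma_sst = 0.000000, Gamma_stt = 0.917734, Gamma_tss = 0.000000, Gamma_tst = 0.000000, Gamma_ttt = -0.236450
  tau = 1.000000: gamma = (0.500000, -0.250000), gamma' = (1.000000, 0.000000); Gamma_sss = 0.000000, Gamma_sst = 0.000000, Gamma_stt = 0.917734, Gamma_tss = 0.000000, Gamma_tst = 0.000000, Gamma_ttt = -0.236450
step 0: V^s = -1.5000, V^t = -0.7500
step 1: k1 = (0.000000, 0.000000), k2 = (0.000000, 0.000000), k3 = (0.000000, 0.000000), k4 = (0.000000, 0.000000); V <- V + (h/6)(k1 + 2k2 + 2k3 + k4): V^s = -1.5000, V^t = -0.7500
step 2: k1 = (0.000000, 0.000000), k2 = (0.000000, 0.000000), k3 = (0.000000, 0.000000), k4 = (0.000000, 0.000000); V <- V + (h/6)(k1 + 2k2 + 2k3 + k4): V^s = -1.5000, V^t = -0.7500
step 3: k1 = (0.000000, 0.000000), k2 = (0.000000, 0.000000), k3 = (0.000000, 0.000000), k4 = (0.000000, 0.000000); V <- V + (h/6)(k1 + 2k2 + 2k3 + k4): V^s = -1.5000, V^t = -0.7500
step 4: k1 = (0.000000, 0.000000), k2 = (0.000000, 0.000000), k3 = (0.000000, 0.000000), k4 = (0.000000, 0.000000); V <- V + (h/6)(k1 + 2k2 + 2k3 + k4): V^s = -1.5000, V^t = -0.7500

Answer: V^s = -1.5000, V^t = -0.7500


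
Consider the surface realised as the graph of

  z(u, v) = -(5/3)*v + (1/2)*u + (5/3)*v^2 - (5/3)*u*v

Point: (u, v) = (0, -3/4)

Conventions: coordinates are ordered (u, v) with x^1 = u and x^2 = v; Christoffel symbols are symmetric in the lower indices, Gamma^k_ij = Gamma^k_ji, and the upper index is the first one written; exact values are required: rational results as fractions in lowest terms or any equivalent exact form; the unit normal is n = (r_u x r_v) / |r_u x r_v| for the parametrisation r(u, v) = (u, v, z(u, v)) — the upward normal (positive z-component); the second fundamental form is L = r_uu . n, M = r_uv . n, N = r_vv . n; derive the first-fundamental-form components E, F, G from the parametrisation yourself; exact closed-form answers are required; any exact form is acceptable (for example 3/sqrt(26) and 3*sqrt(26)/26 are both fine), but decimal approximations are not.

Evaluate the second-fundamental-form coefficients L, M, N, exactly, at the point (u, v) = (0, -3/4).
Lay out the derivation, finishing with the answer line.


z_u = 7/4, z_v = -25/6, z_uu = 0, z_uv = -5/3, z_vv = 10/3
E = 65/16, F = -175/24, G = 661/36; answer radicand W^2 = 3085/144
unnormalised second-form numerators: l = 0, m = -5/3, n = 10/3; L = l/sqrt(3085/144), and similarly M = m/sqrt(W^2), N = n/sqrt(W^2)

Answer: L = 0, M = -4*sqrt(3085)/617, N = 8*sqrt(3085)/617


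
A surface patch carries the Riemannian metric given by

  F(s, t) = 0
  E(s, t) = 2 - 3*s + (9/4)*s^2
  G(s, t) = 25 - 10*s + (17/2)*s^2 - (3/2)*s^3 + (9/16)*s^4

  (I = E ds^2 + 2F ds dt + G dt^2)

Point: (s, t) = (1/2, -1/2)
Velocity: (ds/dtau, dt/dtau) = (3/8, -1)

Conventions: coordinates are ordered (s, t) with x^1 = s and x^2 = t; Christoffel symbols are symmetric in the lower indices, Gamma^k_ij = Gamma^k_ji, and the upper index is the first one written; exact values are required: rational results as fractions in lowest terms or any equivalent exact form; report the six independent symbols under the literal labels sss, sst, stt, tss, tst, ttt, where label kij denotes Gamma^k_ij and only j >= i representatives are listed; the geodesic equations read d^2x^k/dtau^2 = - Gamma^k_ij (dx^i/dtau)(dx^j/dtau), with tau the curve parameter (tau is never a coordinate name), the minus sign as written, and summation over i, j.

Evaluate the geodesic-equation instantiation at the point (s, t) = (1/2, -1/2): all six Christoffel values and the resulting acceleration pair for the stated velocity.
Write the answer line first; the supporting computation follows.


Answer: Gamma_sss = -6/17, Gamma_sst = 0, Gamma_stt = 75/68, Gamma_tss = 0, Gamma_tst = -4/75, Gamma_ttt = 0; accelerations (d^2s/dtau^2, d^2t/dtau^2) = (-573/544, -1/25)

E = 17/16, F = 0, G = 5625/256 at the point
E_s = -3/4, E_t = 0, F_s = 0, F_t = 0, G_s = -75/32, G_t = 0
EG - F^2 = 95625/4096;  g^inv = (4096/95625) * [[5625/256, 0], [0, 17/16]]
first-kind symbols [ij,l] = (1/2)(d_i g_jl + d_j g_il - d_l g_ij): [ss,s] = E_s/2 = -3/8, [ss,t] = F_s - E_t/2 = 0, [st,s] = E_t/2 = 0, [st,t] = G_s/2 = -75/64, [tt,s] = F_t - G_s/2 = 75/64, [tt,t] = G_t/2 = 0
Gamma^s_ij = (G*[ij,s] - F*[ij,t])/(EG - F^2), Gamma^t_ij = (E*[ij,t] - F*[ij,s])/(EG - F^2)
Gamma_sss = -6/17, Gamma_sst = 0, Gamma_stt = 75/68, Gamma_tss = 0, Gamma_tst = -4/75, Gamma_ttt = 0
d^2s/dtau^2 = -(Gamma_sss*(3/8)^2 + 2*Gamma_sst*(3/8)*(-1) + Gamma_stt*(-1)^2) = -573/544
d^2t/dtau^2 = -(Gamma_tss*(3/8)^2 + 2*Gamma_tst*(3/8)*(-1) + Gamma_ttt*(-1)^2) = -1/25


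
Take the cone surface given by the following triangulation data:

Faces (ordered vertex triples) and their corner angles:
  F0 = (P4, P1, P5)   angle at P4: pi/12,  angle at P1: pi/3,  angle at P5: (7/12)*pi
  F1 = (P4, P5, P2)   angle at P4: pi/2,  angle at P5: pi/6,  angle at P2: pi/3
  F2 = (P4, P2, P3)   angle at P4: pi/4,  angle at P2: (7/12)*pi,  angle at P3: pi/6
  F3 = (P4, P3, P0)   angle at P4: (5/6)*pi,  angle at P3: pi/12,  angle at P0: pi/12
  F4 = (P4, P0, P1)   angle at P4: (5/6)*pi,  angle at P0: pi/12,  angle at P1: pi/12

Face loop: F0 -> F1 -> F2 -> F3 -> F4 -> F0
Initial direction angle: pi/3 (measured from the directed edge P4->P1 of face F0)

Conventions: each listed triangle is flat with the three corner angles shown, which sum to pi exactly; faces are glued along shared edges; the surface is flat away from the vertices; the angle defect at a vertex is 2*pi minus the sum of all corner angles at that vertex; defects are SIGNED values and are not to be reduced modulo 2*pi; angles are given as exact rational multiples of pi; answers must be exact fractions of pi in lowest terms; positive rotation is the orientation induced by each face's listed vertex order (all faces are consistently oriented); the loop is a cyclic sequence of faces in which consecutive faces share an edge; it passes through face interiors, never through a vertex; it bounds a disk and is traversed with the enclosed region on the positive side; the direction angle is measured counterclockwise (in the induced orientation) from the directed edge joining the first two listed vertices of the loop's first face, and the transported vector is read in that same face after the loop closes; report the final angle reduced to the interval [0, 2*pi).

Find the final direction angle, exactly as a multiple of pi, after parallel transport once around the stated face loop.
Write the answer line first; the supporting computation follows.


Answer: final direction angle = (11/6)*pi

enclosed vertex P4: corner angles sum to (5/2)*pi, defect = 2*pi - (5/2)*pi = -pi/2
transport around the loop rotates by the sum of enclosed defects; add to the initial angle mod 2*pi
final angle = pi/3 - pi/2 = (11/6)*pi (mod 2*pi)


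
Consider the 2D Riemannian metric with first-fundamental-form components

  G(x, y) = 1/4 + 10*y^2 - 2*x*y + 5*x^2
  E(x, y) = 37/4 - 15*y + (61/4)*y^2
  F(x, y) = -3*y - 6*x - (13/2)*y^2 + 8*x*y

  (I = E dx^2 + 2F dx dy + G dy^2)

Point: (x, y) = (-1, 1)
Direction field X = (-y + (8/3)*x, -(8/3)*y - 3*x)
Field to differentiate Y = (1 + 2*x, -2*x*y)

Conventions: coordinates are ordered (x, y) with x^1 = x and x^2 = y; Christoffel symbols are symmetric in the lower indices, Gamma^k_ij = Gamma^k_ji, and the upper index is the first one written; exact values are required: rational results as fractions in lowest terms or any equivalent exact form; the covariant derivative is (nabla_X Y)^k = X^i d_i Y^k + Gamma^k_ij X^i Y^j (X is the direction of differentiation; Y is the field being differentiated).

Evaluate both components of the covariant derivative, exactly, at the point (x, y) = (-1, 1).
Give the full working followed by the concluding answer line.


E = 19/2, F = -23/2, G = 69/4 at the point
E_x = 0, E_y = 31/2, F_x = 2, F_y = -24, G_x = -12, G_y = 22
EG - F^2 = 253/8;  g^inv = (8/253) * [[69/4, 23/2], [23/2, 19/2]]
first-kind symbols [ij,l] = (1/2)(d_i g_jl + d_j g_il - d_l g_ij): [xx,x] = E_x/2 = 0, [xx,y] = F_x - E_y/2 = -23/4, [xy,x] = E_y/2 = 31/4, [xy,y] = G_x/2 = -6, [yy,x] = F_y - G_x/2 = -18, [yy,y] = G_y/2 = 11
Gamma^x_ij = (G*[ij,x] - F*[ij,y])/(EG - F^2), Gamma^y_ij = (E*[ij,y] - F*[ij,x])/(EG - F^2)
Gamma_xxx = -23/11, Gamma_xxy = 45/22, Gamma_xyy = -64/11, Gamma_yxx = -19/11, Gamma_yxy = 257/253, Gamma_yyy = -820/253
X = (-11/3, 1/3), Y = (-1, 2) at the point

Answer: (nabla_X Y)^x = -2281/66, (nabla_X Y)^y = -6286/759


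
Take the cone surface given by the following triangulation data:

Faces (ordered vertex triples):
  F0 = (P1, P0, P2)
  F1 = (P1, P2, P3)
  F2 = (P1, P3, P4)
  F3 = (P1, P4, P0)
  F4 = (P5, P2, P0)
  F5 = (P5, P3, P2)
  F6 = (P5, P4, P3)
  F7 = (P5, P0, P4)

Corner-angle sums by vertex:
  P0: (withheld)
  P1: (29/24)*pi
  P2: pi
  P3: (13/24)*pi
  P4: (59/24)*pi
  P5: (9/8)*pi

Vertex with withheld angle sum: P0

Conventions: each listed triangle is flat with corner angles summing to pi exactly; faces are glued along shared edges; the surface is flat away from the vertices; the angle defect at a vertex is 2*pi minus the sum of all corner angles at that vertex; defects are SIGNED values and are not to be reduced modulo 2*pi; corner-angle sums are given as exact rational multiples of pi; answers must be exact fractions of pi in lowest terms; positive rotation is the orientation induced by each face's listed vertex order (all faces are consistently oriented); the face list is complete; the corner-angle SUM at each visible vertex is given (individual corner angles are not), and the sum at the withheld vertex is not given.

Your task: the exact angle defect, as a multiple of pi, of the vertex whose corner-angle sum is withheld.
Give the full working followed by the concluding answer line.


V = 6, E = 12, F = 8; chi = V - E + F = 2
Gauss-Bonnet: total defect = 2*pi*chi = 4*pi; visible defects sum to (11/3)*pi

Answer: defect(P0) = pi/3


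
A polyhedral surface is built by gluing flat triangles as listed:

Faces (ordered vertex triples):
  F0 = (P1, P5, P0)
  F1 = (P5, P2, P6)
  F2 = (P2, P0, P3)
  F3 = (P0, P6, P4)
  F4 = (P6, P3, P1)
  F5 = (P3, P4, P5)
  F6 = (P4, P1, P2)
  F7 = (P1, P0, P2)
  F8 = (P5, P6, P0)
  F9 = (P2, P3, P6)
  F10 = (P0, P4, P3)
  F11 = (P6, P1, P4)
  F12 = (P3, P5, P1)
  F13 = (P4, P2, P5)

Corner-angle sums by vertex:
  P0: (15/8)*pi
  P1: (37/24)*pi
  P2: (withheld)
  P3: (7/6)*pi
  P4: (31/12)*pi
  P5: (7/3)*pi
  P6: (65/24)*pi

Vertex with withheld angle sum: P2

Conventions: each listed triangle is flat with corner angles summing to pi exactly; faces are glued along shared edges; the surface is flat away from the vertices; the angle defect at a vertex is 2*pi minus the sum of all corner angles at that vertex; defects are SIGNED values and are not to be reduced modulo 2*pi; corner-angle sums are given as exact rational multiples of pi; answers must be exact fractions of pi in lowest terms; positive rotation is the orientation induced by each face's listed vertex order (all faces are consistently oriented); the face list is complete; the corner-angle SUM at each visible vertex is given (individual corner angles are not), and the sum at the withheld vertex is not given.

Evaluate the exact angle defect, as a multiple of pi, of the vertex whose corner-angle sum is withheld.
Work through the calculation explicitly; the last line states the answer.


V = 7, E = 21, F = 14; chi = V - E + F = 0
Gauss-Bonnet: total defect = 2*pi*chi = 0; visible defects sum to (-5/24)*pi

Answer: defect(P2) = (5/24)*pi


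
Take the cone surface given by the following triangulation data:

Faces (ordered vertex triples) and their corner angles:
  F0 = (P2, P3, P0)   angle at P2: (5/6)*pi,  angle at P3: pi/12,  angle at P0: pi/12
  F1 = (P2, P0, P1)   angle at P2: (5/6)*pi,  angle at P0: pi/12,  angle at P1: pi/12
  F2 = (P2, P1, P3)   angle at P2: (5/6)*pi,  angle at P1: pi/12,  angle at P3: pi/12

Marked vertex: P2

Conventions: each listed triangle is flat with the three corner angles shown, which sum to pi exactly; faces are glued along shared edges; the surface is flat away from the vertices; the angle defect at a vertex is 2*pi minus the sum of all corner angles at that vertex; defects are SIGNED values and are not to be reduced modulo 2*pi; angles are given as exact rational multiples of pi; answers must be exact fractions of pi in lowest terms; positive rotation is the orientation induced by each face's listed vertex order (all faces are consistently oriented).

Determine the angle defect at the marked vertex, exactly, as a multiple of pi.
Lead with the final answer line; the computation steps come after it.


Answer: defect(P2) = -pi/2

Sum of corner angles at P2: (5/2)*pi
defect = 2*pi - (5/2)*pi


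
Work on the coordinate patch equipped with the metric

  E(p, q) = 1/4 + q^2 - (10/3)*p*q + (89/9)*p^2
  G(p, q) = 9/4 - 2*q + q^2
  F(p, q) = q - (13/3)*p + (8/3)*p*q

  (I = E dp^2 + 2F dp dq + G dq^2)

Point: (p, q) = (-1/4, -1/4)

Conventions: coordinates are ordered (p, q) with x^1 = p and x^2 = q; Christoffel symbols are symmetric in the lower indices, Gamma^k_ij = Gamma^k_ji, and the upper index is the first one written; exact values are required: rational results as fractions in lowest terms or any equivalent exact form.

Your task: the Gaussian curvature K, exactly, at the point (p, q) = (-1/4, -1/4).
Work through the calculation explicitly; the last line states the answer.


E = 13/18, F = 1, G = 45/16, EG - F^2 = 33/32 at the point
E_p = -37/9, E_q = 1/3, F_p = -5, F_q = 1/3, G_p = 0, G_q = -5/2
E_qq = 2, F_pq = 8/3, G_pp = 0
The intrinsic route: Brioschi's K = (det M1 - det M2)/(EG - F^2)^2.
M1 = [[-E_qq/2 + F_pq - G_pp/2, E_p/2, F_p - E_q/2], [F_q - G_p/2, E, F], [G_q/2, F, G]] = [[5/3, -37/18, -31/6], [1/3, 13/18, 1], [-5/4, 1, 45/16]]; det M1 = -37/216
M2 = [[0, E_q/2, G_p/2], [E_q/2, E, F], [G_p/2, F, G]] = [[0, 1/6, 0], [1/6, 13/18, 1], [0, 1, 45/16]]; det M2 = -5/64
det M1 - det M2 = -161/1728; K = -161/1728 / (33/32)^2 = -2576/29403

Answer: K = -2576/29403


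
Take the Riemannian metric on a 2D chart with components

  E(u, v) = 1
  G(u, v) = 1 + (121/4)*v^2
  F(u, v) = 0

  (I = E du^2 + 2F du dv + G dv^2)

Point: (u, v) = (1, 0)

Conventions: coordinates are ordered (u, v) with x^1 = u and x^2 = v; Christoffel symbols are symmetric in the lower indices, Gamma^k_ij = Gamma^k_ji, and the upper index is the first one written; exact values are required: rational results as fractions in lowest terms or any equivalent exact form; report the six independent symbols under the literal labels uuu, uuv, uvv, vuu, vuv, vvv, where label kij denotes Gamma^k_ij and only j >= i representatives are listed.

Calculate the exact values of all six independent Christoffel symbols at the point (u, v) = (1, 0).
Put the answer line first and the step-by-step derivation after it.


Answer: Gamma_uuu = 0, Gamma_uuv = 0, Gamma_uvv = 0, Gamma_vuu = 0, Gamma_vuv = 0, Gamma_vvv = 0

E = 1, F = 0, G = 1 at the point
E_u = 0, E_v = 0, F_u = 0, F_v = 0, G_u = 0, G_v = 0
EG - F^2 = 1;  g^inv = (1) * [[1, 0], [0, 1]]
first-kind symbols [ij,l] = (1/2)(d_i g_jl + d_j g_il - d_l g_ij): [uu,u] = E_u/2 = 0, [uu,v] = F_u - E_v/2 = 0, [uv,u] = E_v/2 = 0, [uv,v] = G_u/2 = 0, [vv,u] = F_v - G_u/2 = 0, [vv,v] = G_v/2 = 0
Gamma^u_ij = (G*[ij,u] - F*[ij,v])/(EG - F^2), Gamma^v_ij = (E*[ij,v] - F*[ij,u])/(EG - F^2)


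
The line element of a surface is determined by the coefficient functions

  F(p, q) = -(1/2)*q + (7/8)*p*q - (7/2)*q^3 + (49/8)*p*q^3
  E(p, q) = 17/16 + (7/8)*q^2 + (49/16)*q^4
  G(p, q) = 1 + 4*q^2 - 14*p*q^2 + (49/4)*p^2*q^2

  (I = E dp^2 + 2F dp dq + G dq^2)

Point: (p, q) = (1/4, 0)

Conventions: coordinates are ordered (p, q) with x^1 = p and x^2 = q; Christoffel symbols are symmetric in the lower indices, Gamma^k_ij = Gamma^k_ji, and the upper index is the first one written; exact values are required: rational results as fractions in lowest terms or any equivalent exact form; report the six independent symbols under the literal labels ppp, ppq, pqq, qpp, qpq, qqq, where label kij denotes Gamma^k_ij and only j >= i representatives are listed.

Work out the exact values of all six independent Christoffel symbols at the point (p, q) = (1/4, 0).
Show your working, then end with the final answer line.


E = 17/16, F = 0, G = 1 at the point
E_p = 0, E_q = 0, F_p = 0, F_q = -9/32, G_p = 0, G_q = 0
EG - F^2 = 17/16;  g^inv = (16/17) * [[1, 0], [0, 17/16]]
first-kind symbols [ij,l] = (1/2)(d_i g_jl + d_j g_il - d_l g_ij): [pp,p] = E_p/2 = 0, [pp,q] = F_p - E_q/2 = 0, [pq,p] = E_q/2 = 0, [pq,q] = G_p/2 = 0, [qq,p] = F_q - G_p/2 = -9/32, [qq,q] = G_q/2 = 0
Gamma^p_ij = (G*[ij,p] - F*[ij,q])/(EG - F^2), Gamma^q_ij = (E*[ij,q] - F*[ij,p])/(EG - F^2)

Answer: Gamma_ppp = 0, Gamma_ppq = 0, Gamma_pqq = -9/34, Gamma_qpp = 0, Gamma_qpq = 0, Gamma_qqq = 0


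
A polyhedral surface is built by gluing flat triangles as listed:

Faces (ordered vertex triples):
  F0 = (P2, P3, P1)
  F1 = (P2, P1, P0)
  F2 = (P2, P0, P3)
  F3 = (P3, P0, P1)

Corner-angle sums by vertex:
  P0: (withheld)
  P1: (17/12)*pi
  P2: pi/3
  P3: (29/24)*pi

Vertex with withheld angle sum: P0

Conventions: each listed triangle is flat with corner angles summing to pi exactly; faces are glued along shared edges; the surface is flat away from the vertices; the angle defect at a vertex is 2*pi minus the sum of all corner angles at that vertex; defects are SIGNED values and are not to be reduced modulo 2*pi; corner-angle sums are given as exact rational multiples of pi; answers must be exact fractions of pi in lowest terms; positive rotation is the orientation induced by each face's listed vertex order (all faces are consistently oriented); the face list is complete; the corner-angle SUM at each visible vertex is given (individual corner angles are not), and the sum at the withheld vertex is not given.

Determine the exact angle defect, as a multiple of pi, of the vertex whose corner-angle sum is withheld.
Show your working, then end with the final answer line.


V = 4, E = 6, F = 4; chi = V - E + F = 2
Gauss-Bonnet: total defect = 2*pi*chi = 4*pi; visible defects sum to (73/24)*pi

Answer: defect(P0) = (23/24)*pi


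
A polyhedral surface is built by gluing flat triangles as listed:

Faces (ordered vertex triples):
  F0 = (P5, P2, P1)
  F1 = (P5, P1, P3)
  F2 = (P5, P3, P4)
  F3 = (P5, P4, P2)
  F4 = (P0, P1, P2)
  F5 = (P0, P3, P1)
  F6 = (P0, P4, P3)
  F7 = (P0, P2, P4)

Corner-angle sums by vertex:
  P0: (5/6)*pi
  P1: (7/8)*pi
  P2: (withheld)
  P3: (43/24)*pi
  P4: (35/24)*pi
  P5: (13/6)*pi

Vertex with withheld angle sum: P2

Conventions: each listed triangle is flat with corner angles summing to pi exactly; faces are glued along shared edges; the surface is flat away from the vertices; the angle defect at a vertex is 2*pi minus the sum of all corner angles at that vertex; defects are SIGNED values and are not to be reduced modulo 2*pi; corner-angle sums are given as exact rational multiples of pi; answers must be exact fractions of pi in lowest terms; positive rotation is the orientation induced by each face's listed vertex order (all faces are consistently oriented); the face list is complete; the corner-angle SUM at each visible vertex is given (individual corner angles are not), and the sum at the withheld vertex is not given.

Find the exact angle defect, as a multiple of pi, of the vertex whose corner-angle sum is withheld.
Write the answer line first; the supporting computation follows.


Answer: defect(P2) = (9/8)*pi

V = 6, E = 12, F = 8; chi = V - E + F = 2
Gauss-Bonnet: total defect = 2*pi*chi = 4*pi; visible defects sum to (23/8)*pi


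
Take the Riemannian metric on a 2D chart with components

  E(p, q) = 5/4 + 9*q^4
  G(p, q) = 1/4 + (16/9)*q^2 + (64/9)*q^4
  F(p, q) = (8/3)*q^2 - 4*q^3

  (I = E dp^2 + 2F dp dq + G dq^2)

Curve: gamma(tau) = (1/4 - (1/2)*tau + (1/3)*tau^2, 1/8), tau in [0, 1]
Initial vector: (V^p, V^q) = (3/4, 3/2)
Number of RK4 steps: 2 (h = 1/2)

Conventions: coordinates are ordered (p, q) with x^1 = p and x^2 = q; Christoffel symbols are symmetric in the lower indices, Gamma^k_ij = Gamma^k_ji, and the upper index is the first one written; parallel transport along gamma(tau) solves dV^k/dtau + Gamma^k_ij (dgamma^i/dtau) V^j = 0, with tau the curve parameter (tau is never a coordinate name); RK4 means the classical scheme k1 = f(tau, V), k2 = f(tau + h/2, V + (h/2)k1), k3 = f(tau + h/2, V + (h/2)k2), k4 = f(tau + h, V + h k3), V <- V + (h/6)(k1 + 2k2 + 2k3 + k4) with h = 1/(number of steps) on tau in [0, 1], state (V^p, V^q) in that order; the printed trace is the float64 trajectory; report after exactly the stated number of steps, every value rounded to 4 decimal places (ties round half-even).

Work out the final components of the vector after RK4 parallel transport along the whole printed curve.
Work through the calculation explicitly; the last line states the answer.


gamma'(tau) = (-1/2 + (2/3)*tau, 0); f(tau, V)^k = -Gamma^k_ij(gamma(tau)) gamma'^i(tau) V^j; h = 1/2; intermediate values shown to 6 dp
curve data and Christoffel symbols at the stage parameters:
  tau = 0.000000: gamma = (0.250000, 0.125000), gamma' = (-0.500000, 0.000000); Gamma_ppp = 0.003412, Gamma_ppq = 0.028168, Gamma_pqq = 0.359657, Gamma_qpp = -0.126190, Gamma_qpq = -0.003412, Gamma_qqq = 0.850849
  tau = 0.250000: gamma = (0.145833, 0.125000), gamma' = (-0.333333, 0.000000); Gamma_ppp = 0.003412, Gamma_ppq = 0.028168, Gamma_pqq = 0.359657, Gamma_qpp = -0.126190, Gamma_qpq = -0.003412, Gamma_qqq = 0.850849
  tau = 0.500000: gamma = (0.083333, 0.125000), gamma' = (-0.166667, 0.000000); Gamma_ppp = 0.003412, Gamma_ppq = 0.028168, Gamma_pqq = 0.359657, Gamma_qpp = -0.126190, Gamma_qpq = -0.003412, Gamma_qqq = 0.850849
  tau = 0.750000: gamma = (0.062500, 0.125000), gamma' = (0.000000, 0.000000); Gamma_ppp = 0.003412, Gamma_ppq = 0.028168, Gamma_pqq = 0.359657, Gamma_qpp = -0.126190, Gamma_qpq = -0.003412, Gamma_qqq = 0.850849
  tau = 1.000000: gamma = (0.083333, 0.125000), gamma' = (0.166667, 0.000000); Gamma_ppp = 0.003412, Gamma_ppq = 0.028168, Gamma_pqq = 0.359657, Gamma_qpp = -0.126190, Gamma_qpq = -0.003412, Gamma_qqq = 0.850849
step 0: V^p = 0.7500, V^q = 1.5000
step 1: k1 = (0.022405, -0.049880), k2 = (0.014826, -0.033475), k3 = (0.014862, -0.033400), k4 = (0.007394, -0.016773); V <- V + (h/6)(k1 + 2k2 + 2k3 + k4): V^p = 0.7574, V^q = 1.4833
step 2: k1 = (0.007394, -0.016773), k2 = (0.000000, 0.000000), k3 = (0.000000, 0.000000), k4 = (-0.007394, 0.016773); V <- V + (h/6)(k1 + 2k2 + 2k3 + k4): V^p = 0.7574, V^q = 1.4833

Answer: V^p = 0.7574, V^q = 1.4833
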